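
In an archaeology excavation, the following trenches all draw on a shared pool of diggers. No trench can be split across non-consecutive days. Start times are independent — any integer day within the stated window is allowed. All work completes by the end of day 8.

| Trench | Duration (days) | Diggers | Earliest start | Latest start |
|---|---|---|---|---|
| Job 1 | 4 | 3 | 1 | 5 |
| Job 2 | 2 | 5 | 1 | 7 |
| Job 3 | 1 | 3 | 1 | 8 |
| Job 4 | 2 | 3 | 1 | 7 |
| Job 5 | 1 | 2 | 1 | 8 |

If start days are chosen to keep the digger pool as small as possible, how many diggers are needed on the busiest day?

Early-start (Job 1@1, Job 2@1, Job 3@1, Job 4@1, Job 5@1) gives peak 16: d1:16  d2:11  d3:3  d4:3  d5:0  d6:0  d7:0  d8:0.
Shift Job 2→5, Job 4→2, Job 5→4.
Schedule Job 1@1, Job 2@5, Job 3@1, Job 4@2, Job 5@4: d1:6  d2:6  d3:6  d4:5  d5:5  d6:5  d7:0  d8:0 — peak 6.

6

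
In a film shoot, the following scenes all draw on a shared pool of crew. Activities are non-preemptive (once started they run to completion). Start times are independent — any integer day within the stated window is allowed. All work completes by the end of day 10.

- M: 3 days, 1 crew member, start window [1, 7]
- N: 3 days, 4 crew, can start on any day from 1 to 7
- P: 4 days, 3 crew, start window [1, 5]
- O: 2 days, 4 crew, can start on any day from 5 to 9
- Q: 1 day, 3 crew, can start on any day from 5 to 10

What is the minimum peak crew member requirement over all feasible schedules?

Early-start (M@1, N@1, P@1, O@5, Q@5) gives peak 8: d1:8  d2:8  d3:8  d4:3  d5:7  d6:4  d7:0  d8:0  d9:0  d10:0.
Shift N→5, O→8, Q→10.
Schedule M@1, N@5, P@1, O@8, Q@10: d1:4  d2:4  d3:4  d4:3  d5:4  d6:4  d7:4  d8:4  d9:4  d10:3 — peak 4.
Total crew member-days = 38 over 10 days ⇒ peak ≥ ⌈38/10⌉ = 4, so 4 is optimal.

4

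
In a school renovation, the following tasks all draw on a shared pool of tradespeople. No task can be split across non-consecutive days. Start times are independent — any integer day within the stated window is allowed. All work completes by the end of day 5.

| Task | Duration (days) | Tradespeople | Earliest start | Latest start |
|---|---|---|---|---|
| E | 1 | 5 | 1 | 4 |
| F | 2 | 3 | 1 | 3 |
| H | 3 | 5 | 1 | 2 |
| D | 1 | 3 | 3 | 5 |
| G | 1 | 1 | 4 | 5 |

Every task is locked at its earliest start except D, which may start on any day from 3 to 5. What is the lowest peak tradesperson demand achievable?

D@3: d1:13  d2:8  d3:8  d4:1  d5:0 → peak 13
D@4: d1:13  d2:8  d3:5  d4:4  d5:0 → peak 13
D@5: d1:13  d2:8  d3:5  d4:1  d5:3 → peak 13
Best is D@3, peak 13.

13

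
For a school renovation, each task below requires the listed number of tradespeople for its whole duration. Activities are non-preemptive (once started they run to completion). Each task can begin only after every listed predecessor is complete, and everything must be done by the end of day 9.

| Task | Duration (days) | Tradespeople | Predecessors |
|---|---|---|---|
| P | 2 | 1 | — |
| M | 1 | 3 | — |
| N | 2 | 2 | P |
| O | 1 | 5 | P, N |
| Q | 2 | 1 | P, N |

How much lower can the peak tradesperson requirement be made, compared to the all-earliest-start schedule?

Early-start peak: d1:4  d2:1  d3:2  d4:2  d5:6  d6:1  d7:0  d8:0  d9:0 ⇒ 6.
Leveled (P@1, M@1, N@3, O@5, Q@6): d1:4  d2:1  d3:2  d4:2  d5:5  d6:1  d7:1  d8:0  d9:0 ⇒ 5.
Reduction 6 − 5 = 1.

1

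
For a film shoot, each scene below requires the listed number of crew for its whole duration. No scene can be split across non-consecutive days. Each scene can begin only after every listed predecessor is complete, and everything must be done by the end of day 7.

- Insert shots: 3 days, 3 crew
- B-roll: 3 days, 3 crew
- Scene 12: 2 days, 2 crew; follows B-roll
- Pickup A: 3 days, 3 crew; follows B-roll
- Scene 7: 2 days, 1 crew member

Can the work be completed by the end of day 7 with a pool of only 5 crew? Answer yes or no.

no

The minimum achievable peak is 6; 5 < 6, so no feasible schedule stays within the cap.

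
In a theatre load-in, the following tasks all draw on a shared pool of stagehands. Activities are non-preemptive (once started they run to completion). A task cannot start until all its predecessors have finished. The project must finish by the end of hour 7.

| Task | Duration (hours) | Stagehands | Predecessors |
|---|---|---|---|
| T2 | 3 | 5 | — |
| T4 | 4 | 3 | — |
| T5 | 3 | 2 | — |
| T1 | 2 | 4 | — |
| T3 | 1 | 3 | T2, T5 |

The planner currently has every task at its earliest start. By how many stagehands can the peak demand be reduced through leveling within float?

Early-start peak: h1:14  h2:14  h3:10  h4:6  h5:0  h6:0  h7:0 ⇒ 14.
Leveled (T2@1, T4@4, T5@1, T1@4, T3@6): h1:7  h2:7  h3:7  h4:7  h5:7  h6:6  h7:3 ⇒ 7.
Reduction 14 − 7 = 7.

7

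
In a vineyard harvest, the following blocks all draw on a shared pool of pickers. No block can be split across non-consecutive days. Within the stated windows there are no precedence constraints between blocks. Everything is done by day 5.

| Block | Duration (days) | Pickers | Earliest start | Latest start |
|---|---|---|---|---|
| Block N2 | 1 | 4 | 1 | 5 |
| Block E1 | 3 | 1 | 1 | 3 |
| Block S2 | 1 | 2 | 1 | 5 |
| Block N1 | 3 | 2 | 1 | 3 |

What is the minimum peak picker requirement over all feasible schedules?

4

Early-start (Block N2@1, Block E1@1, Block S2@1, Block N1@1) gives peak 9: d1:9  d2:3  d3:3  d4:0  d5:0.
Shift Block E1→2, Block S2→2, Block N1→3.
Schedule Block N2@1, Block E1@2, Block S2@2, Block N1@3: d1:4  d2:3  d3:3  d4:3  d5:2 — peak 4.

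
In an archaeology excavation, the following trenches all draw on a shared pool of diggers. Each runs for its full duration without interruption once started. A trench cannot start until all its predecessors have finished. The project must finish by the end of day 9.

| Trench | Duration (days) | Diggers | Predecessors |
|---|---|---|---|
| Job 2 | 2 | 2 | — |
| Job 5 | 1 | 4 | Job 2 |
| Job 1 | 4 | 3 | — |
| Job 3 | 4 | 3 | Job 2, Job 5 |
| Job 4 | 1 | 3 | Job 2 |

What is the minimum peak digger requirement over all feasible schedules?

6

Early-start (Job 2@1, Job 5@3, Job 1@1, Job 3@4, Job 4@3) gives peak 10: d1:5  d2:5  d3:10  d4:6  d5:3  d6:3  d7:3  d8:0  d9:0.
Shift Job 1→4, Job 4→8.
Schedule Job 2@1, Job 5@3, Job 1@4, Job 3@4, Job 4@8: d1:2  d2:2  d3:4  d4:6  d5:6  d6:6  d7:6  d8:3  d9:0 — peak 6.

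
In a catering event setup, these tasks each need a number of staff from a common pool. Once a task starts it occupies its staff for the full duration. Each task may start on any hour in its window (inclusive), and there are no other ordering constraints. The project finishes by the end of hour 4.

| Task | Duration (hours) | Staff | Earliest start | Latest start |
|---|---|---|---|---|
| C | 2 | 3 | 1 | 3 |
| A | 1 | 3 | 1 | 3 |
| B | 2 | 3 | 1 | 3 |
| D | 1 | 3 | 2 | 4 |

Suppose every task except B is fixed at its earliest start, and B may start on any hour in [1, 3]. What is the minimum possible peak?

6

B@1: h1:9  h2:9  h3:0  h4:0 → peak 9
B@2: h1:6  h2:9  h3:3  h4:0 → peak 9
B@3: h1:6  h2:6  h3:3  h4:3 → peak 6
Best is B@3, peak 6.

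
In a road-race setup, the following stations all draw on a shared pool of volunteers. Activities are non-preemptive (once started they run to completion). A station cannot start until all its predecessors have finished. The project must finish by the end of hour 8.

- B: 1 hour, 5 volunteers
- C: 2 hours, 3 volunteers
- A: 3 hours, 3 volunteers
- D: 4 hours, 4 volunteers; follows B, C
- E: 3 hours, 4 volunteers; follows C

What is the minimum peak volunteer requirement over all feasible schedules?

8

Early-start (B@1, C@1, A@1, D@3, E@3) gives peak 11: h1:11  h2:6  h3:11  h4:8  h5:8  h6:4  h7:0  h8:0.
Shift A→2, E→5.
Schedule B@1, C@1, A@2, D@3, E@5: h1:8  h2:6  h3:7  h4:7  h5:8  h6:8  h7:4  h8:0 — peak 8.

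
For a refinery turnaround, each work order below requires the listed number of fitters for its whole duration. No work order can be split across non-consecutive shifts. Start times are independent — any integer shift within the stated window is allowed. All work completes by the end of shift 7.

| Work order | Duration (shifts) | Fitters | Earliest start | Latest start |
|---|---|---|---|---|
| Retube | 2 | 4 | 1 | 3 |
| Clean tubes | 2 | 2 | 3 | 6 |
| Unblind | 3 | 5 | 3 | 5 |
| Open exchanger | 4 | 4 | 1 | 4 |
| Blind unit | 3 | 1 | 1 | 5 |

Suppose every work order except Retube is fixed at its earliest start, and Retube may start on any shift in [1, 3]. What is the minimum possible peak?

12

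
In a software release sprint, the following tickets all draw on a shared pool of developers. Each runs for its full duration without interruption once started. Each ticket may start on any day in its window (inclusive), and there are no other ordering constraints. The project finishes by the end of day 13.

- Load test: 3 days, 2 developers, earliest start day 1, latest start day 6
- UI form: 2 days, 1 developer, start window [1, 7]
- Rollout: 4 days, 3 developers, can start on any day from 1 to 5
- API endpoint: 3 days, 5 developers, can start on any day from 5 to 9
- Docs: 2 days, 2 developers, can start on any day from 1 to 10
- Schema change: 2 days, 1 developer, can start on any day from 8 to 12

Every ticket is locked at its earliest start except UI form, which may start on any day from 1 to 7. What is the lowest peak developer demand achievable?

7

UI form@1: d1:8  d2:8  d3:5  d4:3  d5:5  d6:5  d7:5  d8:1  d9:1  d10:0  d11:0  d12:0  d13:0 → peak 8
UI form@2: d1:7  d2:8  d3:6  d4:3  d5:5  d6:5  d7:5  d8:1  d9:1  d10:0  d11:0  d12:0  d13:0 → peak 8
UI form@3: d1:7  d2:7  d3:6  d4:4  d5:5  d6:5  d7:5  d8:1  d9:1  d10:0  d11:0  d12:0  d13:0 → peak 7
UI form@4: d1:7  d2:7  d3:5  d4:4  d5:6  d6:5  d7:5  d8:1  d9:1  d10:0  d11:0  d12:0  d13:0 → peak 7
UI form@5: d1:7  d2:7  d3:5  d4:3  d5:6  d6:6  d7:5  d8:1  d9:1  d10:0  d11:0  d12:0  d13:0 → peak 7
UI form@6: d1:7  d2:7  d3:5  d4:3  d5:5  d6:6  d7:6  d8:1  d9:1  d10:0  d11:0  d12:0  d13:0 → peak 7
UI form@7: d1:7  d2:7  d3:5  d4:3  d5:5  d6:5  d7:6  d8:2  d9:1  d10:0  d11:0  d12:0  d13:0 → peak 7
Best is UI form@3, peak 7.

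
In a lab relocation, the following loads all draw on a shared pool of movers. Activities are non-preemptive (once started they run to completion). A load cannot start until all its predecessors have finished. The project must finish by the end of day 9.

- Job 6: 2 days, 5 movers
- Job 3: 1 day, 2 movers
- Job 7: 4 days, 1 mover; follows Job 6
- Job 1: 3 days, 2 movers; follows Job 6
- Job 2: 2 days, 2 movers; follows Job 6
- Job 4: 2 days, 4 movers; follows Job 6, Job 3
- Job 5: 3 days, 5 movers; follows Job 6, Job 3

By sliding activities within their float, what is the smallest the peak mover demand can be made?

6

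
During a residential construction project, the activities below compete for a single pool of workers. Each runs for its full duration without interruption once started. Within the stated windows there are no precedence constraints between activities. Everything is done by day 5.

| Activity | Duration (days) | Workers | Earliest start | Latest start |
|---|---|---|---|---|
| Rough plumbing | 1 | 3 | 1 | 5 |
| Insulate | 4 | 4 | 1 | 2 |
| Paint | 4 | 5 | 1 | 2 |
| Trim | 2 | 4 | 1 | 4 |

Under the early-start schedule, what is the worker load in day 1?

At early start, day 1 has: Rough plumbing, Insulate, Paint, Trim.
Demand: 3 + 4 + 5 + 4 = 16.

16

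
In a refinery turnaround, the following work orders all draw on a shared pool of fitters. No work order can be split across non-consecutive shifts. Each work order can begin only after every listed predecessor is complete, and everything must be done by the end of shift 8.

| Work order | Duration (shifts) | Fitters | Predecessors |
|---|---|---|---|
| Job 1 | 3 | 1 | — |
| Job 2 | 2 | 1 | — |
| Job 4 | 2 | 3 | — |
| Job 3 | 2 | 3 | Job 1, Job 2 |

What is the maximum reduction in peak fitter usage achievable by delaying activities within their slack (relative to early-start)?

Early-start peak: s1:5  s2:5  s3:1  s4:3  s5:3  s6:0  s7:0  s8:0 ⇒ 5.
Leveled (Job 1@1, Job 2@1, Job 4@4, Job 3@6): s1:2  s2:2  s3:1  s4:3  s5:3  s6:3  s7:3  s8:0 ⇒ 3.
Reduction 5 − 3 = 2.

2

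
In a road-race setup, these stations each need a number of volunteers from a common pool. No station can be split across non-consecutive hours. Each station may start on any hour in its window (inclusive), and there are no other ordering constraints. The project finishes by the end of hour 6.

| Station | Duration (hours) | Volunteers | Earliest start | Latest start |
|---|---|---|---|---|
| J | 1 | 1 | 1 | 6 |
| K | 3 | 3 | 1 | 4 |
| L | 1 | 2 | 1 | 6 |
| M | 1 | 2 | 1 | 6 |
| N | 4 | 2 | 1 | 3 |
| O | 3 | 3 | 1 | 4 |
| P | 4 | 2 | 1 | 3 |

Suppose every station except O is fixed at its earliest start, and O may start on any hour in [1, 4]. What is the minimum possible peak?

O@1: h1:15  h2:10  h3:10  h4:4  h5:0  h6:0 → peak 15
O@2: h1:12  h2:10  h3:10  h4:7  h5:0  h6:0 → peak 12
O@3: h1:12  h2:7  h3:10  h4:7  h5:3  h6:0 → peak 12
O@4: h1:12  h2:7  h3:7  h4:7  h5:3  h6:3 → peak 12
Best is O@2, peak 12.

12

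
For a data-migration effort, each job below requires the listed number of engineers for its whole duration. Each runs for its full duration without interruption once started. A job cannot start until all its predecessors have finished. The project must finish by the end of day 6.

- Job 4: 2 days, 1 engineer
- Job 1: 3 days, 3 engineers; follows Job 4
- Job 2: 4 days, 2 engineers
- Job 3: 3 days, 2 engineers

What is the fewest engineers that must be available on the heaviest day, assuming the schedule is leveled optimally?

Early-start (Job 4@1, Job 1@3, Job 2@1, Job 3@1) gives peak 7: d1:5  d2:5  d3:7  d4:5  d5:3  d6:0.
Shift Job 1→4.
Schedule Job 4@1, Job 1@4, Job 2@1, Job 3@1: d1:5  d2:5  d3:4  d4:5  d5:3  d6:3 — peak 5.
Total engineer-days = 25 over 6 days ⇒ peak ≥ ⌈25/6⌉ = 5, so 5 is optimal.

5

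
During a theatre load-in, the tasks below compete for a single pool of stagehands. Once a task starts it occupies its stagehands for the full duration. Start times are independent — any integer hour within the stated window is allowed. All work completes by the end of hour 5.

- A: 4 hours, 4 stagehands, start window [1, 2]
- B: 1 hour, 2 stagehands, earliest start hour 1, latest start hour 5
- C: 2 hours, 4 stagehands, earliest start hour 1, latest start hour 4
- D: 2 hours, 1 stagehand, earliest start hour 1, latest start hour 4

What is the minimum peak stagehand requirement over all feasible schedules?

8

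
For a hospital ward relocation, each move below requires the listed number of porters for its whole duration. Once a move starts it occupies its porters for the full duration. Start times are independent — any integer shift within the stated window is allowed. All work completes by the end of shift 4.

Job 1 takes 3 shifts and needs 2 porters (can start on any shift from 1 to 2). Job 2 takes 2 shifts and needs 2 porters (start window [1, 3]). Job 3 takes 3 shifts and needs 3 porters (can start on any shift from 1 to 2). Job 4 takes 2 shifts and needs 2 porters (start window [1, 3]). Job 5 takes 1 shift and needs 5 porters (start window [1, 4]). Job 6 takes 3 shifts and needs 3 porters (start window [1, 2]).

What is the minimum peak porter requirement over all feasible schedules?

Early-start (Job 1@1, Job 2@1, Job 3@1, Job 4@1, Job 5@1, Job 6@1) gives peak 17: s1:17  s2:12  s3:8  s4:0.
Shift Job 4→3, Job 5→4.
Schedule Job 1@1, Job 2@1, Job 3@1, Job 4@3, Job 5@4, Job 6@1: s1:10  s2:10  s3:10  s4:7 — peak 10.
Total porter-shifts = 37 over 4 shifts ⇒ peak ≥ ⌈37/4⌉ = 10, so 10 is optimal.

10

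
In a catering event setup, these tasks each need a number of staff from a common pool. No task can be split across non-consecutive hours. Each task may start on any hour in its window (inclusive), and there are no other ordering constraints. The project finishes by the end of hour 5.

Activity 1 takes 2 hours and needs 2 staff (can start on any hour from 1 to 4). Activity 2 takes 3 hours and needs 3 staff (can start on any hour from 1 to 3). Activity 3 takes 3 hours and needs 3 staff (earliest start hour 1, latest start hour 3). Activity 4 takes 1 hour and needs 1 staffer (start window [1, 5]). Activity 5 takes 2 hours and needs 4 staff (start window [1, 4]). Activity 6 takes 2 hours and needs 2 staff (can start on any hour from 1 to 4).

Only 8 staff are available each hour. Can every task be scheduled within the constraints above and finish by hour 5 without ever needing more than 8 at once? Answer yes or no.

yes

Schedule Activity 1@1, Activity 2@1, Activity 3@3, Activity 4@3, Activity 5@4, Activity 6@1: h1:7  h2:7  h3:7  h4:7  h5:7 — peak 7 ≤ 8.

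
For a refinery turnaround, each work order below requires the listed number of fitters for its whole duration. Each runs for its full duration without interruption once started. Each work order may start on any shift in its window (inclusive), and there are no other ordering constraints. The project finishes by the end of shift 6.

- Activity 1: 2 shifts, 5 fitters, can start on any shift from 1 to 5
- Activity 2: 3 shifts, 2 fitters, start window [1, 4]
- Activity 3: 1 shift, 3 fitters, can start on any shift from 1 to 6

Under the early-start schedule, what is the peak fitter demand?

Early-start schedule: Activity 1@1, Activity 2@1, Activity 3@1.
Load per shift: shift 1: 10, shift 2: 7, shift 3: 2, shift 4: 0, shift 5: 0, shift 6: 0.
Peak is 10.

10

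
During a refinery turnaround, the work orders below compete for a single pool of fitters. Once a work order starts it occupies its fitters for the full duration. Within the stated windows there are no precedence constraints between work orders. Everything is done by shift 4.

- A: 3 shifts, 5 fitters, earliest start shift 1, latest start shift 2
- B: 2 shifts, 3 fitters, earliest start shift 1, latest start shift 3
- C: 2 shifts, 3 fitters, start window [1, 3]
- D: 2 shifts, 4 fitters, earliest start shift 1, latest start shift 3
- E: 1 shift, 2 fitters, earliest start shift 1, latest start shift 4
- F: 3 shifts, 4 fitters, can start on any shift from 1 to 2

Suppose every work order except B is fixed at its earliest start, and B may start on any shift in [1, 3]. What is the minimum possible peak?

18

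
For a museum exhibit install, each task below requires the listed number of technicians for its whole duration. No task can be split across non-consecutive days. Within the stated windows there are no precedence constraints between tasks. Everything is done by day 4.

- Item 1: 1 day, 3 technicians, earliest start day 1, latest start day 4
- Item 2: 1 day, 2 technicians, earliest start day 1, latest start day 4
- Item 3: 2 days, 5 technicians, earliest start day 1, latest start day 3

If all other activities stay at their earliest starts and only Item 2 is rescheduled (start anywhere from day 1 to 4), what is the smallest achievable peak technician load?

8

Item 2@1: d1:10  d2:5  d3:0  d4:0 → peak 10
Item 2@2: d1:8  d2:7  d3:0  d4:0 → peak 8
Item 2@3: d1:8  d2:5  d3:2  d4:0 → peak 8
Item 2@4: d1:8  d2:5  d3:0  d4:2 → peak 8
Best is Item 2@2, peak 8.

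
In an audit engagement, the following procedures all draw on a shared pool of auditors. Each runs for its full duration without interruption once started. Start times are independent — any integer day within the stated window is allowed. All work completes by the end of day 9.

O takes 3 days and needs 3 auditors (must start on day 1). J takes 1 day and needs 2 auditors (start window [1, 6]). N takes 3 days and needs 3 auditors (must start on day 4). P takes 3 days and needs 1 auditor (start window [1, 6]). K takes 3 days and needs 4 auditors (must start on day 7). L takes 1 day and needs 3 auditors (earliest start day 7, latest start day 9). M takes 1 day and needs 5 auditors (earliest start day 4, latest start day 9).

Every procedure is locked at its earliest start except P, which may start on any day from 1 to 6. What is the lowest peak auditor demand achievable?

8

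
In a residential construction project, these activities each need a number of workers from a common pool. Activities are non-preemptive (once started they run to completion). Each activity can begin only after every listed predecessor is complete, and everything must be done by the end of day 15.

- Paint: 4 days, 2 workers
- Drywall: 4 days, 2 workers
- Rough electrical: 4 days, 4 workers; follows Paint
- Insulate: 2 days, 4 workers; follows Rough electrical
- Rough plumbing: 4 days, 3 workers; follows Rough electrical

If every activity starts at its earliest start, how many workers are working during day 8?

4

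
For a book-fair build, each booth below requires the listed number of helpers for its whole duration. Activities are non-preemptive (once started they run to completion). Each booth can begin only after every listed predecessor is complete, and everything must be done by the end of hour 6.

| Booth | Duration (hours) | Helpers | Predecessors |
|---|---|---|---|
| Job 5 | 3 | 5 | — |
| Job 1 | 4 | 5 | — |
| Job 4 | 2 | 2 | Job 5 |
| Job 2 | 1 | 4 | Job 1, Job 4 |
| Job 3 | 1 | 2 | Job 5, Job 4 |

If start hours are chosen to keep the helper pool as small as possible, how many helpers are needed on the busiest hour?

10

Schedule Job 5@1, Job 1@1, Job 4@4, Job 2@6, Job 3@6: h1:10  h2:10  h3:10  h4:7  h5:2  h6:6 — peak 10.
No arrangement of the 2 feasible schedules does better.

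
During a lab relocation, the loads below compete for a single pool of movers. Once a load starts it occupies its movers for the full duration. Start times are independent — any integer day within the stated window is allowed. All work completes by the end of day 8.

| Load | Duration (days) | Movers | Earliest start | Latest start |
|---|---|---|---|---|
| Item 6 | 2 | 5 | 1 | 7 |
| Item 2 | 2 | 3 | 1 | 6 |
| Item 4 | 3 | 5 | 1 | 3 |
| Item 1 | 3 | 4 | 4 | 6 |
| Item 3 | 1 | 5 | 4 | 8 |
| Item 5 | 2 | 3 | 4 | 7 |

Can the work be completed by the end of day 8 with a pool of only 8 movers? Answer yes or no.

The minimum achievable peak is 9; 8 < 9, so no feasible schedule stays within the cap.

no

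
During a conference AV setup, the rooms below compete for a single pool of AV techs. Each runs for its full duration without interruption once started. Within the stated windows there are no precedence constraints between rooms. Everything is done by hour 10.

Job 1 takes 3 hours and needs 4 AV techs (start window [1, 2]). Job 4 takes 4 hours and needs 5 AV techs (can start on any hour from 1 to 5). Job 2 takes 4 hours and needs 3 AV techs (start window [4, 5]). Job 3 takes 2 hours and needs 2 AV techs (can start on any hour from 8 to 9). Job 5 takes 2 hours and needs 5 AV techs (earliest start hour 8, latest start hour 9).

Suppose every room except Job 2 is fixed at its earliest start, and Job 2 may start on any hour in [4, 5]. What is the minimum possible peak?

Job 2@4: h1:9  h2:9  h3:9  h4:8  h5:3  h6:3  h7:3  h8:7  h9:7  h10:0 → peak 9
Job 2@5: h1:9  h2:9  h3:9  h4:5  h5:3  h6:3  h7:3  h8:10  h9:7  h10:0 → peak 10
Best is Job 2@4, peak 9.

9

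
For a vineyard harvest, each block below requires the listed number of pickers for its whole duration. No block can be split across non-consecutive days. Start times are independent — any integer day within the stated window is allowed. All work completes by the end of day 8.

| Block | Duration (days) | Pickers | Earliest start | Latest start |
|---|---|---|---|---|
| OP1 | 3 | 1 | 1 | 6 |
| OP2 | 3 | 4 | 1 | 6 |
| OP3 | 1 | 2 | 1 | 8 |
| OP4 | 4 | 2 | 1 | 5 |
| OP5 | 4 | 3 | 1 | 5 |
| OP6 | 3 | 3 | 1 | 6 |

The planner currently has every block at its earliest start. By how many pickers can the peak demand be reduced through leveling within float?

Early-start peak: d1:15  d2:13  d3:13  d4:5  d5:0  d6:0  d7:0  d8:0 ⇒ 15.
Leveled (OP1@1, OP2@1, OP3@1, OP4@2, OP5@4, OP6@6): d1:7  d2:7  d3:7  d4:5  d5:5  d6:6  d7:6  d8:3 ⇒ 7.
Reduction 15 − 7 = 8.

8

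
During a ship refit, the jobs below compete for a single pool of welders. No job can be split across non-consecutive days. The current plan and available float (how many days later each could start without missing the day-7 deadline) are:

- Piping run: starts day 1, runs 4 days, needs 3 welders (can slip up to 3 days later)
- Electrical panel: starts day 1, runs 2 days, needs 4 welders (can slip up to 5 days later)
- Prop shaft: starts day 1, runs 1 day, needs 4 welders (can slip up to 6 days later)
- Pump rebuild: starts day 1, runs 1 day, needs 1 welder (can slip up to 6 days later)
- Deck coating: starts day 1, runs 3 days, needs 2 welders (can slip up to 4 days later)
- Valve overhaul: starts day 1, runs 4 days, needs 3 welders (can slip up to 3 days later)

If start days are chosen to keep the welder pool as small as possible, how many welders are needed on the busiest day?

7

Early-start (Piping run@1, Electrical panel@1, Prop shaft@1, Pump rebuild@1, Deck coating@1, Valve overhaul@1) gives peak 17: d1:17  d2:12  d3:8  d4:6  d5:0  d6:0  d7:0.
Shift Prop shaft→3, Pump rebuild→4, Deck coating→5, Valve overhaul→4.
Schedule Piping run@1, Electrical panel@1, Prop shaft@3, Pump rebuild@4, Deck coating@5, Valve overhaul@4: d1:7  d2:7  d3:7  d4:7  d5:5  d6:5  d7:5 — peak 7.
Total welder-days = 43 over 7 days ⇒ peak ≥ ⌈43/7⌉ = 7, so 7 is optimal.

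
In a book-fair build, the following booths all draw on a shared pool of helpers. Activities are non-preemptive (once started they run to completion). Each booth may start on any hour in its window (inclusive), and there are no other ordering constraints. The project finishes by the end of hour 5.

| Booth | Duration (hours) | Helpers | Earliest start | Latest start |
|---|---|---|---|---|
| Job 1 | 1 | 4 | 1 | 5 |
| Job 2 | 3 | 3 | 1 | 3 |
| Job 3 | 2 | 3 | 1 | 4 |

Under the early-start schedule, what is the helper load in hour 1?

At early start, hour 1 has: Job 1, Job 2, Job 3.
Demand: 4 + 3 + 3 = 10.

10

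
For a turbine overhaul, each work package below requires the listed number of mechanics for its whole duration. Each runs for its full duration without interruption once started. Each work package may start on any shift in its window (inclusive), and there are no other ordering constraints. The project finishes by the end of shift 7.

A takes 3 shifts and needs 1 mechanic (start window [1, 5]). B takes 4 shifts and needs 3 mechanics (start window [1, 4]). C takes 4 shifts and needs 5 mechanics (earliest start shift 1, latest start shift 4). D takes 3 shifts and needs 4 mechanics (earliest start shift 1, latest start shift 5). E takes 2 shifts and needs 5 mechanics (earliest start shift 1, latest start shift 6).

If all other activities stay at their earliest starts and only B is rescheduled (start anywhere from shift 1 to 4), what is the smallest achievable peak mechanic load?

15

B@1: s1:18  s2:18  s3:13  s4:8  s5:0  s6:0  s7:0 → peak 18
B@2: s1:15  s2:18  s3:13  s4:8  s5:3  s6:0  s7:0 → peak 18
B@3: s1:15  s2:15  s3:13  s4:8  s5:3  s6:3  s7:0 → peak 15
B@4: s1:15  s2:15  s3:10  s4:8  s5:3  s6:3  s7:3 → peak 15
Best is B@3, peak 15.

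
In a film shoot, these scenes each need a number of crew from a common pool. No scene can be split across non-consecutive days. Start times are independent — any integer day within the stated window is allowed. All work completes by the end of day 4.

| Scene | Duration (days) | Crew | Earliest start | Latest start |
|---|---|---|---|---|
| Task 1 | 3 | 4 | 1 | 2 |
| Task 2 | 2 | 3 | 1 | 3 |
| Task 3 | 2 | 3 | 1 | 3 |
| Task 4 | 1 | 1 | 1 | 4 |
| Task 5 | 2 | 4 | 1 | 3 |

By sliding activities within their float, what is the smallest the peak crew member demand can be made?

Early-start (Task 1@1, Task 2@1, Task 3@1, Task 4@1, Task 5@1) gives peak 15: d1:15  d2:14  d3:4  d4:0.
Shift Task 4→3, Task 5→3.
Schedule Task 1@1, Task 2@1, Task 3@1, Task 4@3, Task 5@3: d1:10  d2:10  d3:9  d4:4 — peak 10.

10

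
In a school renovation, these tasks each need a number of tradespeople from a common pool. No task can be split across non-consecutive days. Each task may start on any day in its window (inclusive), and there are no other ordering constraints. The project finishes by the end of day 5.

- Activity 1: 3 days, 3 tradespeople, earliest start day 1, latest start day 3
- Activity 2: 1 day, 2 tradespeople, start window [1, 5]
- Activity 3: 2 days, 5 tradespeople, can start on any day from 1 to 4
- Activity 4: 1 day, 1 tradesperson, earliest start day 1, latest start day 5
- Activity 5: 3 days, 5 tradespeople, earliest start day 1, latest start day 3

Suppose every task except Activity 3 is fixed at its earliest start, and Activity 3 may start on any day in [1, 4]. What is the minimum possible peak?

11

Activity 3@1: d1:16  d2:13  d3:8  d4:0  d5:0 → peak 16
Activity 3@2: d1:11  d2:13  d3:13  d4:0  d5:0 → peak 13
Activity 3@3: d1:11  d2:8  d3:13  d4:5  d5:0 → peak 13
Activity 3@4: d1:11  d2:8  d3:8  d4:5  d5:5 → peak 11
Best is Activity 3@4, peak 11.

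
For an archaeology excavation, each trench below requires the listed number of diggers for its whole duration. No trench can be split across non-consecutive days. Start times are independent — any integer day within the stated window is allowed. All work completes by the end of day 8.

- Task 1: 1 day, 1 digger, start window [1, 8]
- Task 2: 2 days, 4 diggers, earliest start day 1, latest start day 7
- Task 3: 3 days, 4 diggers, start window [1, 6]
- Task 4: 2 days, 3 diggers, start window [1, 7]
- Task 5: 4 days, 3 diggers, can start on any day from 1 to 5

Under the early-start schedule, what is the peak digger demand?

15

Early-start schedule: Task 1@1, Task 2@1, Task 3@1, Task 4@1, Task 5@1.
Load per day: day 1: 15, day 2: 14, day 3: 7, day 4: 3, day 5: 0, day 6: 0, day 7: 0, day 8: 0.
Peak is 15.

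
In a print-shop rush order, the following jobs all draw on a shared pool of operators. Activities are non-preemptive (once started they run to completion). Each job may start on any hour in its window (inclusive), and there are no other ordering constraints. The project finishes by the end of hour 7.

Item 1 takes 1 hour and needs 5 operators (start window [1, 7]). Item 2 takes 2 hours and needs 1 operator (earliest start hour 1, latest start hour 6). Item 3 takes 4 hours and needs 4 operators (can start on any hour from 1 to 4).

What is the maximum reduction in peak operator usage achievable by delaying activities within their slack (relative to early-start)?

5

Early-start peak: h1:10  h2:5  h3:4  h4:4  h5:0  h6:0  h7:0 ⇒ 10.
Leveled (Item 1@1, Item 2@2, Item 3@2): h1:5  h2:5  h3:5  h4:4  h5:4  h6:0  h7:0 ⇒ 5.
Reduction 10 − 5 = 5.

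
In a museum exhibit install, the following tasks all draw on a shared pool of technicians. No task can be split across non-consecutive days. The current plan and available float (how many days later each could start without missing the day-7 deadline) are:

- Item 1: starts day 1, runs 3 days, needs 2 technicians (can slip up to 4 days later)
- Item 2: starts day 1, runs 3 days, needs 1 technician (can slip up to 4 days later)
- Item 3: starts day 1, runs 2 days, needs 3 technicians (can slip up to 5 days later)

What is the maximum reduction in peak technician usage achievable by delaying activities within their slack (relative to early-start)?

3

Early-start peak: d1:6  d2:6  d3:3  d4:0  d5:0  d6:0  d7:0 ⇒ 6.
Leveled (Item 1@1, Item 2@1, Item 3@4): d1:3  d2:3  d3:3  d4:3  d5:3  d6:0  d7:0 ⇒ 3.
Reduction 6 − 3 = 3.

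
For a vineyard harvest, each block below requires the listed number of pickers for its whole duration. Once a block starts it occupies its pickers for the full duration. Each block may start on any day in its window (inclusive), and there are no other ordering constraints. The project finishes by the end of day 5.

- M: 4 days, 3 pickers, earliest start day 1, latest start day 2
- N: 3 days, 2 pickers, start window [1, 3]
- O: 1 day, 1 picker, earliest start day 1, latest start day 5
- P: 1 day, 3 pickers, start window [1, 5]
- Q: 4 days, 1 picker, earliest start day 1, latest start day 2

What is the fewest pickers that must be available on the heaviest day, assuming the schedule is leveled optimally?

6

Early-start (M@1, N@1, O@1, P@1, Q@1) gives peak 10: d1:10  d2:6  d3:6  d4:4  d5:0.
Shift P→5, Q→2.
Schedule M@1, N@1, O@1, P@5, Q@2: d1:6  d2:6  d3:6  d4:4  d5:4 — peak 6.
Total picker-days = 26 over 5 days ⇒ peak ≥ ⌈26/5⌉ = 6, so 6 is optimal.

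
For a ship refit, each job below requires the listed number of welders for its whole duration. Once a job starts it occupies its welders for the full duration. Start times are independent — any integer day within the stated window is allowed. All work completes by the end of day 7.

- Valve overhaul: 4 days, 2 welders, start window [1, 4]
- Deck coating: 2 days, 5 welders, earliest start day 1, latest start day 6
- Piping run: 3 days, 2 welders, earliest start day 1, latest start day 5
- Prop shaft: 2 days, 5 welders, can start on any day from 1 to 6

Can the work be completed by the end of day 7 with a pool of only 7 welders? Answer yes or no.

yes

Schedule Valve overhaul@1, Deck coating@1, Piping run@3, Prop shaft@5: d1:7  d2:7  d3:4  d4:4  d5:7  d6:5  d7:0 — peak 7 ≤ 7.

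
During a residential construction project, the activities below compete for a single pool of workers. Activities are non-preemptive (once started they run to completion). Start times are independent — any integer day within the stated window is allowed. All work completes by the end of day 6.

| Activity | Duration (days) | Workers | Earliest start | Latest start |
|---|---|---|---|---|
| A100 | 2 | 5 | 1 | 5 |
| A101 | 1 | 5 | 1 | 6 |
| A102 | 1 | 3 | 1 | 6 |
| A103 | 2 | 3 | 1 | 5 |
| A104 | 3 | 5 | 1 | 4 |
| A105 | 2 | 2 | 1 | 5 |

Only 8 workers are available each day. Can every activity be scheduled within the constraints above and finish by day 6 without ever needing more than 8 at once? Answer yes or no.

Schedule A100@1, A101@3, A102@1, A103@2, A104@4, A105@4: d1:8  d2:8  d3:8  d4:7  d5:7  d6:5 — peak 8 ≤ 8.

yes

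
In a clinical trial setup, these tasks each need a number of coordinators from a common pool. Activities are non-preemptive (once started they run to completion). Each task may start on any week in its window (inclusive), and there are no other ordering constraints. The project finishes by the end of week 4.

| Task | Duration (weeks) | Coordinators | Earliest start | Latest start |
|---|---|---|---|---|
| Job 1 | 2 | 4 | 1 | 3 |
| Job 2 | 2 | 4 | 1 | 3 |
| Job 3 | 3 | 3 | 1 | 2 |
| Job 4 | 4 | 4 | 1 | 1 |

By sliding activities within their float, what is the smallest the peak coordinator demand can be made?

Early-start (Job 1@1, Job 2@1, Job 3@1, Job 4@1) gives peak 15: w1:15  w2:15  w3:7  w4:4.
Shift Job 2→3.
Schedule Job 1@1, Job 2@3, Job 3@1, Job 4@1: w1:11  w2:11  w3:11  w4:8 — peak 11.
Total coordinator-weeks = 41 over 4 weeks ⇒ peak ≥ ⌈41/4⌉ = 11, so 11 is optimal.

11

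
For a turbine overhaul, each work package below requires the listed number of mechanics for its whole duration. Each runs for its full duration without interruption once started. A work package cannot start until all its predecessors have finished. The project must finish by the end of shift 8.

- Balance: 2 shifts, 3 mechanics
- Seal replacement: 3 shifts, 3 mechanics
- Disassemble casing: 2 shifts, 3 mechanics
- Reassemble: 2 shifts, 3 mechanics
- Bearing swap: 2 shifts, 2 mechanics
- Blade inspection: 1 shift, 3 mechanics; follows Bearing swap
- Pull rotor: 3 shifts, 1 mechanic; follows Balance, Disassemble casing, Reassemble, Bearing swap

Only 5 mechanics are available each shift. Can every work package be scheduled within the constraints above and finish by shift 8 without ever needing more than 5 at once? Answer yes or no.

no

The minimum achievable peak is 6; 5 < 6, so no feasible schedule stays within the cap.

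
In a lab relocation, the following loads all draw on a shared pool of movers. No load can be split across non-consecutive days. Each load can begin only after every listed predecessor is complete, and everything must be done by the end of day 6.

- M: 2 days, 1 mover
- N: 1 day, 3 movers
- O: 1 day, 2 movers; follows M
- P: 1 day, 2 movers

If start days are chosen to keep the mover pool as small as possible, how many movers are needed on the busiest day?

3

Early-start (M@1, N@1, O@3, P@1) gives peak 6: d1:6  d2:1  d3:2  d4:0  d5:0  d6:0.
Shift N→3, O→4.
Schedule M@1, N@3, O@4, P@1: d1:3  d2:1  d3:3  d4:2  d5:0  d6:0 — peak 3.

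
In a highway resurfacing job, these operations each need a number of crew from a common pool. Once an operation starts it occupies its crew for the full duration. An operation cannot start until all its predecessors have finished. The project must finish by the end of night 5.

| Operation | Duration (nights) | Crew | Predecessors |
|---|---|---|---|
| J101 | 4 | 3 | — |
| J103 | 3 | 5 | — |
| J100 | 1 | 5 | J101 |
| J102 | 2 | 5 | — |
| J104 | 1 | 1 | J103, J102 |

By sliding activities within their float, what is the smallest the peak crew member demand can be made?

13

Schedule J101@1, J103@1, J100@5, J102@1, J104@4: n1:13  n2:13  n3:8  n4:4  n5:5 — peak 13.
No arrangement of the 8 feasible schedules does better.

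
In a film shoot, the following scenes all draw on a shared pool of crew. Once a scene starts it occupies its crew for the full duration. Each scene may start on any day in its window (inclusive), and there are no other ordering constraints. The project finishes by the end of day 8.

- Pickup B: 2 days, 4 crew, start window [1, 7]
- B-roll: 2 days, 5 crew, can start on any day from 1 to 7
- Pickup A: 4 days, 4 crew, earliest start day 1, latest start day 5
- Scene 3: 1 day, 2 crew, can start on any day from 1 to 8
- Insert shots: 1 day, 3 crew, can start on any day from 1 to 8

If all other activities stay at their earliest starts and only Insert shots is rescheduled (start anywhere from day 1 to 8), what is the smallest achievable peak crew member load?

15

Insert shots@1: d1:18  d2:13  d3:4  d4:4  d5:0  d6:0  d7:0  d8:0 → peak 18
Insert shots@2: d1:15  d2:16  d3:4  d4:4  d5:0  d6:0  d7:0  d8:0 → peak 16
Insert shots@3: d1:15  d2:13  d3:7  d4:4  d5:0  d6:0  d7:0  d8:0 → peak 15
Insert shots@4: d1:15  d2:13  d3:4  d4:7  d5:0  d6:0  d7:0  d8:0 → peak 15
Insert shots@5: d1:15  d2:13  d3:4  d4:4  d5:3  d6:0  d7:0  d8:0 → peak 15
Insert shots@6: d1:15  d2:13  d3:4  d4:4  d5:0  d6:3  d7:0  d8:0 → peak 15
Insert shots@7: d1:15  d2:13  d3:4  d4:4  d5:0  d6:0  d7:3  d8:0 → peak 15
Insert shots@8: d1:15  d2:13  d3:4  d4:4  d5:0  d6:0  d7:0  d8:3 → peak 15
Best is Insert shots@3, peak 15.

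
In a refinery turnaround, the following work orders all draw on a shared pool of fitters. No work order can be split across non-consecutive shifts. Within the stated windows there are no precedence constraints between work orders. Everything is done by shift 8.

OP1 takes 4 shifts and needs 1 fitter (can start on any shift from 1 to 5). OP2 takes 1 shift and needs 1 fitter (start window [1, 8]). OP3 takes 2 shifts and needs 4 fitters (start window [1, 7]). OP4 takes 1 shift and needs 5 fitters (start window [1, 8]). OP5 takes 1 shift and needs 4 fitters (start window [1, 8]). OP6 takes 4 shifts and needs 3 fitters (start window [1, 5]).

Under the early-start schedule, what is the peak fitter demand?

18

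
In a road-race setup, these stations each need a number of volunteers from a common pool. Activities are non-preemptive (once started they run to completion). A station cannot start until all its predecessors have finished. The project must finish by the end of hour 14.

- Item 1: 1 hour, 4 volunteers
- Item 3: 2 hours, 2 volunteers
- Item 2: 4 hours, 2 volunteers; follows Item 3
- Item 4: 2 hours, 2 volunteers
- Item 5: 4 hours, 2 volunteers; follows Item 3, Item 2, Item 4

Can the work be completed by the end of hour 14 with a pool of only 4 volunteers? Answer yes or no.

yes

Schedule Item 1@1, Item 3@2, Item 2@4, Item 4@2, Item 5@8: h1:4  h2:4  h3:4  h4:2  h5:2  h6:2  h7:2  h8:2  h9:2  h10:2  h11:2  h12:0  h13:0  h14:0 — peak 4 ≤ 4.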